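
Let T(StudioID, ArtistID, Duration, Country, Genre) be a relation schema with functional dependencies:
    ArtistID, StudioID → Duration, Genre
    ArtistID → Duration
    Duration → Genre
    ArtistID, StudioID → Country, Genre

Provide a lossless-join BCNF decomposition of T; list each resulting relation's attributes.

{ArtistID, Country, StudioID}; {ArtistID, Duration}; {Duration, Genre}

Candidate key of the original relation: {ArtistID, StudioID}.
Within {ArtistID, Country, Duration, Genre, StudioID}: {ArtistID}⁺ ∩ {ArtistID, Country, Duration, Genre, StudioID} = {ArtistID, Duration, Genre}, not the whole set, so ArtistID → Duration, Genre violates BCNF; decompose into {ArtistID, Duration, Genre} and {ArtistID, Country, StudioID}.
Within {ArtistID, Duration, Genre}: {Duration}⁺ ∩ {ArtistID, Duration, Genre} = {Duration, Genre}, not the whole set, so Duration → Genre violates BCNF; decompose into {Duration, Genre} and {ArtistID, Duration}.
{Duration, Genre}: every determinant is a superkey — BCNF.
{ArtistID, Duration}: every determinant is a superkey — BCNF.
{ArtistID, Country, StudioID}: every determinant is a superkey — BCNF.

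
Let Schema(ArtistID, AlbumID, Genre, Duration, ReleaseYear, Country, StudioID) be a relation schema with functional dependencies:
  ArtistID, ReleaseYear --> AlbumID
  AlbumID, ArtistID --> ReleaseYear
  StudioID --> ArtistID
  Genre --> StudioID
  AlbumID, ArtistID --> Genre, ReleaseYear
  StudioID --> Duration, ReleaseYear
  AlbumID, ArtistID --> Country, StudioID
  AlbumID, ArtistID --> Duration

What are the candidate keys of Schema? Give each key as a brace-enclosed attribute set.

{AlbumID, ArtistID}, {ArtistID, ReleaseYear}, {Genre}, {StudioID}

{Genre}⁺ = {AlbumID, ArtistID, Country, Duration, Genre, ReleaseYear, StudioID} — all of the relation — so {Genre} is a candidate key.
{StudioID}⁺ = {AlbumID, ArtistID, Country, Duration, Genre, ReleaseYear, StudioID} — all of the relation — so {StudioID} is a candidate key.
{AlbumID, ArtistID}⁺ = {AlbumID, ArtistID, Country, Duration, Genre, ReleaseYear, StudioID} — all of the relation — so {AlbumID, ArtistID} is a candidate key.
{ArtistID, ReleaseYear}⁺ = {AlbumID, ArtistID, Country, Duration, Genre, ReleaseYear, StudioID} — all of the relation — so {ArtistID, ReleaseYear} is a candidate key.
Any other superkey properly contains one of these, so there are no further candidate keys.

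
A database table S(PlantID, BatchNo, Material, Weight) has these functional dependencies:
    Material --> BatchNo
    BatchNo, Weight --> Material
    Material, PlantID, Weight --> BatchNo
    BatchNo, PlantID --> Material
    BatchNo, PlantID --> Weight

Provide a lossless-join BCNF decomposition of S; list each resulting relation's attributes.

{BatchNo, Material}; {Material, PlantID, Weight}

Candidate keys of the original relation: {BatchNo, PlantID}, {Material, PlantID}.
In {BatchNo, Material, PlantID, Weight}, {Material} is not a superkey ({Material}⁺ restricted to this set is {BatchNo, Material}), so split on Material --> BatchNo into {BatchNo, Material} and {Material, PlantID, Weight}.
{BatchNo, Material} is in BCNF.
{Material, PlantID, Weight} is in BCNF.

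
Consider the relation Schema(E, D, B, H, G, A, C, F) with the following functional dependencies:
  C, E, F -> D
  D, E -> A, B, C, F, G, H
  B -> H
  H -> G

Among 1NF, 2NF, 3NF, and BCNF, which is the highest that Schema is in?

2NF

Candidate keys: {C, E, F}, {D, E}. Prime attributes: {C, D, E, F}.
B -> H breaks BCNF: {B}⁺ = {B, G, H}, so {B} is not a superkey.
B -> H has non-prime {H} on the right and a non-superkey on the left, so 3NF fails.
No non-prime attribute depends on a proper subset of any candidate key, so 2NF holds.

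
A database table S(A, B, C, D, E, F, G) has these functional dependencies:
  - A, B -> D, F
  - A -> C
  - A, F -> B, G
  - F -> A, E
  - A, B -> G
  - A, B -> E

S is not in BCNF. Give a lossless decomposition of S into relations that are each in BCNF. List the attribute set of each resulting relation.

Candidate keys of the original relation: {A, B}, {F}.
In {A, B, C, D, E, F, G}, {A} is not a superkey ({A}⁺ restricted to this set is {A, C}), so split on A -> C into {A, C} and {A, B, D, E, F, G}.
{A, C}: every determinant is a superkey — BCNF.
{A, B, D, E, F, G}: every determinant is a superkey — BCNF.

{A, B, D, E, F, G}; {A, C}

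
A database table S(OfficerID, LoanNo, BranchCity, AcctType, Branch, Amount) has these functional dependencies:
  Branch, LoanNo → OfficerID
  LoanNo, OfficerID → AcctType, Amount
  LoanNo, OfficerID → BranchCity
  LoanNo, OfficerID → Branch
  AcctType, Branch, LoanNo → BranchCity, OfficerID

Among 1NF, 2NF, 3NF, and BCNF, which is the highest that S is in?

Candidate keys: {Branch, LoanNo}, {LoanNo, OfficerID}. Prime attributes: {Branch, LoanNo, OfficerID}.
The left-hand side of every FD is a superkey, so BCNF is satisfied.

BCNF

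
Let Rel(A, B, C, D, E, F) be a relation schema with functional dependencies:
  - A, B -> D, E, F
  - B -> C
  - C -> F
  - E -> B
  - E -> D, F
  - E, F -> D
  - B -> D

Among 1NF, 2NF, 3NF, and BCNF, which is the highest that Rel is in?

Candidate keys: {A, B}, {A, E}. Prime attributes: {A, B, E}.
For B -> C we have {B}⁺ = {B, C, D, F}; {B} is not a superkey, so BCNF fails.
B -> C has non-prime {C} on the right and a non-superkey on the left, so 3NF fails.
The proper key subset {B} of {A, B} determines non-prime {C, D, F}, so the relation is not even in 2NF.

1NF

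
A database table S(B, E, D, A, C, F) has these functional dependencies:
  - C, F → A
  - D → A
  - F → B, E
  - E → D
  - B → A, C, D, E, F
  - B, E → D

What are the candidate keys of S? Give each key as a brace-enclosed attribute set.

{B}, {F}

Closure of {B} is {A, B, C, D, E, F}, the whole schema; {B} is a candidate key.
Closure of {F} is {A, B, C, D, E, F}, the whole schema; {F} is a candidate key.
Any other superkey properly contains one of these, so there are no further candidate keys.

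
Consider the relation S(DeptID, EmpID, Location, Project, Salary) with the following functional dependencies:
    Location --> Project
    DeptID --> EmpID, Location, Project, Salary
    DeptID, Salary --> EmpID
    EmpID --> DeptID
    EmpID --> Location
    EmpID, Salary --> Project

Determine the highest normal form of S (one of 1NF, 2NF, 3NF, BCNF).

2NF

Candidate keys: {DeptID}, {EmpID}. Prime attributes: {DeptID, EmpID}.
Location --> Project: {Location}⁺ = {Location, Project}, which is not all of the attributes, so the left side is not a superkey — BCNF is violated.
Location --> Project has non-prime {Project} on the right and a non-superkey on the left, so 3NF fails.
With only single-attribute keys there can be no partial dependency, so 2NF holds.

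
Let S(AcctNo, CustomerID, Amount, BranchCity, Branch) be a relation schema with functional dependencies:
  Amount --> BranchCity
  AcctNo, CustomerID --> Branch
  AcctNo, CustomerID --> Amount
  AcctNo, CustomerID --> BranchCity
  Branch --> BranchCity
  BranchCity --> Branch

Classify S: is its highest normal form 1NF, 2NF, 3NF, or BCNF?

2NF

Candidate key: {AcctNo, CustomerID}. Prime attributes: {AcctNo, CustomerID}.
Amount --> BranchCity breaks BCNF: {Amount}⁺ = {Amount, Branch, BranchCity}, so {Amount} is not a superkey.
Amount --> BranchCity has non-prime {BranchCity} on the right and a non-superkey on the left, so 3NF fails.
No non-prime attribute depends on a proper subset of any candidate key, so 2NF holds.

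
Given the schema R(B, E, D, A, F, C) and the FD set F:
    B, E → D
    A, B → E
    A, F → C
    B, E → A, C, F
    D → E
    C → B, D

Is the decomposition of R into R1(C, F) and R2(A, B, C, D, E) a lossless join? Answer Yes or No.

The shared attributes are {C} and {C}⁺ = {A, B, C, D, E, F}.
R1 is contained in that closure, so R1 ∩ R2 → R1 holds and the join is lossless.

Yes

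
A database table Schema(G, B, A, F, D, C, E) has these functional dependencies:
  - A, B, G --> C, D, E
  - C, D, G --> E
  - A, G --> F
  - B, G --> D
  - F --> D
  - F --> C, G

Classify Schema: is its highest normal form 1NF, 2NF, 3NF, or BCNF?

Candidate keys: {A, B, F}, {A, B, G}. Prime attributes: {A, B, F, G}.
C, D, G --> E breaks BCNF: {C, D, G}⁺ = {C, D, E, G}, so {C, D, G} is not a superkey.
Because {E} is non-prime and the left side of C, D, G --> E is not a superkey, the relation is not in 3NF.
{F} is a proper subset of the key {A, B, F}, and {F}⁺ contains the non-prime attributes {C, D, E} — a partial dependency, so 2NF is violated.

1NF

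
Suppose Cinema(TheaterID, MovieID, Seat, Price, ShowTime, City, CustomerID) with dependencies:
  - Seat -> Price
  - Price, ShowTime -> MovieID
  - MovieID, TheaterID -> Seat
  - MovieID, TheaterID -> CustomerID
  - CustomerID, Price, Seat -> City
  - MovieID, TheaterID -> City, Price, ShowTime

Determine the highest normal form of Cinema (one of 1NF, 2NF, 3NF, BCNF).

Candidate keys: {MovieID, TheaterID}, {Price, ShowTime, TheaterID}, {Seat, ShowTime, TheaterID}. Prime attributes: {MovieID, Price, Seat, ShowTime, TheaterID}.
Seat -> Price breaks BCNF: {Seat}⁺ = {Price, Seat}, so {Seat} is not a superkey.
CustomerID, Price, Seat -> City determines the non-prime attribute {City} from a non-superkey — 3NF is violated.
Checking every proper subset of each key, none determines a non-prime attribute — 2NF is satisfied.

2NF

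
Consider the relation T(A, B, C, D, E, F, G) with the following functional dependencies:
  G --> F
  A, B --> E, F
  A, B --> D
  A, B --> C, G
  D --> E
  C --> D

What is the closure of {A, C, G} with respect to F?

{A, C, D, E, F, G}

Start with {A, C, G}.
G --> F applies; add {F} → now {A, C, F, G}.
C --> D applies; add {D} → now {A, C, D, F, G}.
D --> E applies; add {E} → now {A, C, D, E, F, G}.
No further FD applies.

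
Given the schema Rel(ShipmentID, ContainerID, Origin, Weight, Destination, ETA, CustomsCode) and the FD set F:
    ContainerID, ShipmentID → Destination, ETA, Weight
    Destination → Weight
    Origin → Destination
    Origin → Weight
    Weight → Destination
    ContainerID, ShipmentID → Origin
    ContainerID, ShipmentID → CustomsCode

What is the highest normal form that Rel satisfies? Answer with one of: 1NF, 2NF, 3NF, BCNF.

2NF

Candidate key: {ContainerID, ShipmentID}. Prime attributes: {ContainerID, ShipmentID}.
For Destination → Weight we have {Destination}⁺ = {Destination, Weight}; {Destination} is not a superkey, so BCNF fails.
Destination → Weight has non-prime {Weight} on the right and a non-superkey on the left, so 3NF fails.
Checking every proper subset of each key, none determines a non-prime attribute — 2NF is satisfied.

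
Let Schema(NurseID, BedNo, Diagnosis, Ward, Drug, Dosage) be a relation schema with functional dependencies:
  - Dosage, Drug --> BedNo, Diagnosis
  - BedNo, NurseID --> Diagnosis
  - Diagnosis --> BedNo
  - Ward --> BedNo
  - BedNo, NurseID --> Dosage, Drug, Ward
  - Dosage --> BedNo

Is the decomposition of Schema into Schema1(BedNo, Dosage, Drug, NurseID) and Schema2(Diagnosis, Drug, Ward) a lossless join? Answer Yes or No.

Common attributes: {Drug}; their closure is {Drug}.
Neither Schema1 nor Schema2 is contained in that closure, so the decomposition is lossy.

No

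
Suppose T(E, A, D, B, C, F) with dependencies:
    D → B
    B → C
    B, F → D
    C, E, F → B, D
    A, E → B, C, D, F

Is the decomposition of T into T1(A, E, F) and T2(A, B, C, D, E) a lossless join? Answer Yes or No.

Common attributes: {A, E}; their closure is {A, B, C, D, E, F}.
This includes all of T1, so the common attributes are a superkey of T1 — the join is lossless.

Yes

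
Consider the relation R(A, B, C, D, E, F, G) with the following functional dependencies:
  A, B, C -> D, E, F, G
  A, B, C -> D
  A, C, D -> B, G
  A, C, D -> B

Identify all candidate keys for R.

{A, B, C}, {A, C, D}

Attributes never on any right-hand side: {A, C} — every candidate key must contain all of them.
{A, B, C}⁺ = {A, B, C, D, E, F, G} — all of the relation — so {A, B, C} is a candidate key.
{A, C, D}⁺ = {A, B, C, D, E, F, G} — all of the relation — so {A, C, D} is a candidate key.
No proper subset of any of these is a key, and no other minimal superkey exists.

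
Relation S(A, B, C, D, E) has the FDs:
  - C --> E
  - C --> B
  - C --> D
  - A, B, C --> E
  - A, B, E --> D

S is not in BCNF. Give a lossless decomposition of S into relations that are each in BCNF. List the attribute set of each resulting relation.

Candidate key of the original relation: {A, C}.
In {A, B, C, D, E}, {C} is not a superkey ({C}⁺ restricted to this set is {B, C, D, E}), so split on C --> B, D, E into {B, C, D, E} and {A, C}.
{B, C, D, E} is in BCNF.
{A, C} is in BCNF.

{A, C}; {B, C, D, E}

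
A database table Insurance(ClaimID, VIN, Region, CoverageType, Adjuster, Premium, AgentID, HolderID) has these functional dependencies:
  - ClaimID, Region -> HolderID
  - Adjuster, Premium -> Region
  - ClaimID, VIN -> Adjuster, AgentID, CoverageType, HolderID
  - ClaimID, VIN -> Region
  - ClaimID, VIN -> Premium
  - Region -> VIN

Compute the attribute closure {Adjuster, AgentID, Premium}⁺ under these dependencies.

Start with {Adjuster, AgentID, Premium}.
Adjuster, Premium -> Region applies; add {Region} → now {Adjuster, AgentID, Premium, Region}.
Region -> VIN applies; add {VIN} → now {Adjuster, AgentID, Premium, Region, VIN}.
No further FD applies.

{Adjuster, AgentID, Premium, Region, VIN}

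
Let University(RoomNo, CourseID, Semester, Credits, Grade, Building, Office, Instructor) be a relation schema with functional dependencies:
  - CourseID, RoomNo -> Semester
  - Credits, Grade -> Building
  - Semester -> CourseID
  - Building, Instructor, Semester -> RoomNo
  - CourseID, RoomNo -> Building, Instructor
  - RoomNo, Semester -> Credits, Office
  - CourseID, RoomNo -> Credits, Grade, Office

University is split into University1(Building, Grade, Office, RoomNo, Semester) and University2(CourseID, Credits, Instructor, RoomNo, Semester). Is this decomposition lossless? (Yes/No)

Common attributes: {RoomNo, Semester}; their closure is {Building, CourseID, Credits, Grade, Instructor, Office, RoomNo, Semester}.
Since University1 ⊆ {Building, CourseID, Credits, Grade, Instructor, Office, RoomNo, Semester}, the intersection is a superkey of University1; the decomposition is lossless.

Yes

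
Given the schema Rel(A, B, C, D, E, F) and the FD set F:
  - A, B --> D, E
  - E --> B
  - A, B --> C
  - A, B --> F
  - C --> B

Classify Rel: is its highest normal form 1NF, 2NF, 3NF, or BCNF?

3NF

Candidate keys: {A, B}, {A, C}, {A, E}. Prime attributes: {A, B, C, E}.
For E --> B we have {E}⁺ = {B, E}; {E} is not a superkey, so BCNF fails.
Since {B} ⊆ prime attributes and every other non-superkey FD also has a prime right side, the schema is in 3NF.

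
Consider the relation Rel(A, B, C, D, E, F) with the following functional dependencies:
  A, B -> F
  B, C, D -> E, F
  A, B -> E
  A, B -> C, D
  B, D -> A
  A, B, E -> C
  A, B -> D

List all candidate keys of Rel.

{B} never appears on the right of any FD, so every key must include it.
Closure of {A, B} is {A, B, C, D, E, F}, the whole schema; {A, B} is a candidate key.
Closure of {B, D} is {A, B, C, D, E, F}, the whole schema; {B, D} is a candidate key.
Any other superkey properly contains one of these, so there are no further candidate keys.

{A, B}, {B, D}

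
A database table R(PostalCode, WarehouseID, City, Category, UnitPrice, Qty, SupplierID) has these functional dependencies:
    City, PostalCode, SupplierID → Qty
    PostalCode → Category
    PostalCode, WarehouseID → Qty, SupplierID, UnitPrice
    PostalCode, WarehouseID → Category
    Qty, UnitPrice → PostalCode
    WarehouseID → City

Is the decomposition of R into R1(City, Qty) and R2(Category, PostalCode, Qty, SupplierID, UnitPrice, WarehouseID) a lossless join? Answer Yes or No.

No

R1 ∩ R2 = {Qty}; its closure under F is {Qty}.
The closure covers neither R1 nor R2 entirely; the join is not lossless.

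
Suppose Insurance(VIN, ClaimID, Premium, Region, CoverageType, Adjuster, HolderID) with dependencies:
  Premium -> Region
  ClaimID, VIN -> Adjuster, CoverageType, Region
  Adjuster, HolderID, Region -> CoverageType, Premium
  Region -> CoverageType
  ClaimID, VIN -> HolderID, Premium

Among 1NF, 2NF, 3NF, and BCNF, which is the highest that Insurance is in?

Candidate key: {ClaimID, VIN}. Prime attributes: {ClaimID, VIN}.
Premium -> Region: {Premium}⁺ = {CoverageType, Premium, Region}, which is not all of the attributes, so the left side is not a superkey — BCNF is violated.
Because {Region} is non-prime and the left side of Premium -> Region is not a superkey, the relation is not in 3NF.
No non-prime attribute depends on a proper subset of any candidate key, so 2NF holds.

2NF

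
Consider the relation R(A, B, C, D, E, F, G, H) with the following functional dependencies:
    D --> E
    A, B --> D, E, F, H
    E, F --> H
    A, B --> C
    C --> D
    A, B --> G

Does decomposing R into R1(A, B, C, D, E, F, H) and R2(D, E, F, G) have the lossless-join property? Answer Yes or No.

Common attributes: {D, E, F}; their closure is {D, E, F, H}.
Neither R1 nor R2 is contained in that closure, so the decomposition is lossy.

No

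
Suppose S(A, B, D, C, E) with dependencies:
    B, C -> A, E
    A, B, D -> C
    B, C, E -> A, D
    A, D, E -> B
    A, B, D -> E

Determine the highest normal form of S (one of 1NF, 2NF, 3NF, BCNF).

Candidate keys: {A, B, D}, {A, D, E}, {B, C}. Prime attributes: {A, B, C, D, E}.
The left-hand side of every FD is a superkey, so BCNF is satisfied.

BCNF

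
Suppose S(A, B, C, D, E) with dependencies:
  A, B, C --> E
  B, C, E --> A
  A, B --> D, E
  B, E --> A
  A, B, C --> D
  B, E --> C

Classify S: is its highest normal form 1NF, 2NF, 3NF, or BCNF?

BCNF

Candidate keys: {A, B}, {B, E}. Prime attributes: {A, B, E}.
The left-hand side of every FD is a superkey, so BCNF is satisfied.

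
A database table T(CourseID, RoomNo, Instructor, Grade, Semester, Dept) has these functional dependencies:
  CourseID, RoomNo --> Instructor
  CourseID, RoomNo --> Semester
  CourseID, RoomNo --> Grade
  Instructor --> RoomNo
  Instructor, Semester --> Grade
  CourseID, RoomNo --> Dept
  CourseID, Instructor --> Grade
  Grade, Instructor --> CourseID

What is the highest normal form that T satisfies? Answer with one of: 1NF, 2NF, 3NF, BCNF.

Candidate keys: {CourseID, Instructor}, {CourseID, RoomNo}, {Grade, Instructor}, {Instructor, Semester}. Prime attributes: {CourseID, Grade, Instructor, RoomNo, Semester}.
Instructor --> RoomNo: {Instructor}⁺ = {Instructor, RoomNo}, which is not all of the attributes, so the left side is not a superkey — BCNF is violated.
But every attribute on its right side ({RoomNo}) is prime, and the same holds for every other non-superkey FD, so 3NF still holds.

3NF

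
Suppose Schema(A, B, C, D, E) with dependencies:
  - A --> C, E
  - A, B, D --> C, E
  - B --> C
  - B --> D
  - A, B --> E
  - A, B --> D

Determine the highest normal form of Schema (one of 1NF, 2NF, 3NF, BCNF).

Candidate key: {A, B}. Prime attributes: {A, B}.
A --> C, E breaks BCNF: {A}⁺ = {A, C, E}, so {A} is not a superkey.
Because {C, E} are non-prime and the left side of A --> C, E is not a superkey, the relation is not in 3NF.
{A} is a proper subset of the key {A, B}, and {A}⁺ contains the non-prime attributes {C, E} — a partial dependency, so 2NF is violated.

1NF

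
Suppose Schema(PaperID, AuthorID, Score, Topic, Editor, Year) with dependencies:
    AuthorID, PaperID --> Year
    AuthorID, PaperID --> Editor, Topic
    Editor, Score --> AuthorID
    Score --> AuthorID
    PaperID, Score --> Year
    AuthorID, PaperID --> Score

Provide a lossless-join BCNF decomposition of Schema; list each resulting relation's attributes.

{AuthorID, Score}; {Editor, PaperID, Score, Topic, Year}

Candidate keys of the original relation: {AuthorID, PaperID}, {PaperID, Score}.
In {AuthorID, Editor, PaperID, Score, Topic, Year}, {Editor, Score} is not a superkey ({Editor, Score}⁺ restricted to this set is {AuthorID, Editor, Score}), so split on Editor, Score --> AuthorID into {AuthorID, Editor, Score} and {Editor, PaperID, Score, Topic, Year}.
In {AuthorID, Editor, Score}, {Score} is not a superkey ({Score}⁺ restricted to this set is {AuthorID, Score}), so split on Score --> AuthorID into {AuthorID, Score} and {Editor, Score}.
{AuthorID, Score} is in BCNF.
{Editor, Score} is in BCNF.
{Editor, PaperID, Score, Topic, Year} is in BCNF.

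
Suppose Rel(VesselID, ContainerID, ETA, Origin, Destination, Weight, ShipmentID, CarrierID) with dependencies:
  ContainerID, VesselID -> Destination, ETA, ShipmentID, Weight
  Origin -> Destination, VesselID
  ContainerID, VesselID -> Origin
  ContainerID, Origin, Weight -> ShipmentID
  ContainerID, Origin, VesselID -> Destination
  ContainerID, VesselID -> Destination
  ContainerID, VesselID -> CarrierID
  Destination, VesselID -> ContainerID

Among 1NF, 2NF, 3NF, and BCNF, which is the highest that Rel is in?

Candidate keys: {ContainerID, VesselID}, {Destination, VesselID}, {Origin}. Prime attributes: {ContainerID, Destination, Origin, VesselID}.
The left-hand side of every FD is a superkey, so BCNF is satisfied.

BCNF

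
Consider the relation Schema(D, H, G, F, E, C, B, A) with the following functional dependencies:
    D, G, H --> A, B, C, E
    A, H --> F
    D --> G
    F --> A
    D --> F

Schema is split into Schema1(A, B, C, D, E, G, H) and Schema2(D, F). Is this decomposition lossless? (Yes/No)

Yes

Schema1 ∩ Schema2 = {D}; its closure under F is {A, D, F, G}.
Schema2 is contained in that closure, so Schema1 ∩ Schema2 --> Schema2 holds and the join is lossless.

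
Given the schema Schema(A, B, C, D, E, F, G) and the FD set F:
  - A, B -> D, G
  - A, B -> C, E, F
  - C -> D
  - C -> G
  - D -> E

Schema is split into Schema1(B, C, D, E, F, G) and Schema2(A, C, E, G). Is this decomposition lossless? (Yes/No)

Common attributes: {C, E, G}; their closure is {C, D, E, G}.
The closure covers neither Schema1 nor Schema2 entirely; the join is not lossless.

No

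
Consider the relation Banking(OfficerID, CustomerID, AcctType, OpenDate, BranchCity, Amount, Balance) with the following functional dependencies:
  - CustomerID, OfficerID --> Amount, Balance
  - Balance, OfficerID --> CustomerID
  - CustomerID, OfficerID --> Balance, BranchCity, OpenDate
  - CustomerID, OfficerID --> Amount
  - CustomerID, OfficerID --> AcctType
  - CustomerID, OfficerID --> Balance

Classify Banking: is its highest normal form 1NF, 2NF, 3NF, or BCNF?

BCNF

Candidate keys: {Balance, OfficerID}, {CustomerID, OfficerID}. Prime attributes: {Balance, CustomerID, OfficerID}.
Every FD has a superkey on the left, so the relation is in BCNF.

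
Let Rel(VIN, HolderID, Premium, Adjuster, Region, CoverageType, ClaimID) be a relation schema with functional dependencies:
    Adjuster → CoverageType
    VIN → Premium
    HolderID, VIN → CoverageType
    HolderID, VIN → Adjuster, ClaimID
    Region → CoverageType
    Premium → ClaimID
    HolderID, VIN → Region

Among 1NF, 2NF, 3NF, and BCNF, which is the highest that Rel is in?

Candidate key: {HolderID, VIN}. Prime attributes: {HolderID, VIN}.
For Adjuster → CoverageType we have {Adjuster}⁺ = {Adjuster, CoverageType}; {Adjuster} is not a superkey, so BCNF fails.
Adjuster → CoverageType determines the non-prime attribute {CoverageType} from a non-superkey — 3NF is violated.
{VIN} is a proper subset of the key {HolderID, VIN}, and {VIN}⁺ contains the non-prime attributes {ClaimID, Premium} — a partial dependency, so 2NF is violated.

1NF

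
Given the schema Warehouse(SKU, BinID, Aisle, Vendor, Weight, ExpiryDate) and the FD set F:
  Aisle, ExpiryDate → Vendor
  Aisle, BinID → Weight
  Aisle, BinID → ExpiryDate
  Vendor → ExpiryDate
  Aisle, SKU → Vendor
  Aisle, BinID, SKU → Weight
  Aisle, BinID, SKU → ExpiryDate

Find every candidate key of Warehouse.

{Aisle, BinID, SKU} never appear on the right of any FD, so every key must include all of them.
{Aisle, BinID, SKU} is a candidate key since {Aisle, BinID, SKU}⁺ = {Aisle, BinID, ExpiryDate, SKU, Vendor, Weight} covers every attribute.
Every other attribute set either contains this one or has a smaller closure.

{Aisle, BinID, SKU}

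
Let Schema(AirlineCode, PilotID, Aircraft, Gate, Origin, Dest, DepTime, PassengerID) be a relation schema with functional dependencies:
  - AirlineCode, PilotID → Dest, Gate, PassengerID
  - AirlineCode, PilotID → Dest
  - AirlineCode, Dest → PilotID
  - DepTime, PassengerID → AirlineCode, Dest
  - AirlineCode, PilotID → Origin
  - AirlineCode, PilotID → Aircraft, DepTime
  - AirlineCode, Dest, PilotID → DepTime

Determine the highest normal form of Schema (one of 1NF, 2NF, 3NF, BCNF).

Candidate keys: {AirlineCode, Dest}, {AirlineCode, PilotID}, {DepTime, PassengerID}. Prime attributes: {AirlineCode, DepTime, Dest, PassengerID, PilotID}.
Every FD has a superkey on the left, so the relation is in BCNF.

BCNF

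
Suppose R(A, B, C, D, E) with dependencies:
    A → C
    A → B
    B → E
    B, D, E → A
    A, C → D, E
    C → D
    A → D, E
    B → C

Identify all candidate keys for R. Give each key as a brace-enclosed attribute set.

{A}, {B}

Closure of {A} is {A, B, C, D, E}, the whole schema; {A} is a candidate key.
Closure of {B} is {A, B, C, D, E}, the whole schema; {B} is a candidate key.
Any other superkey properly contains one of these, so there are no further candidate keys.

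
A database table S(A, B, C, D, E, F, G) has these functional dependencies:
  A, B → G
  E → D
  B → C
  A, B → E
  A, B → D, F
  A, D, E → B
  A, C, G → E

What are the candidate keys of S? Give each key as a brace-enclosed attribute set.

{A, B}, {A, C, G}, {A, E}

Attributes never on any right-hand side: {A} — every candidate key must contain it.
{A, B}⁺ = {A, B, C, D, E, F, G} — all of the relation — so {A, B} is a candidate key.
{A, E}⁺ = {A, B, C, D, E, F, G} — all of the relation — so {A, E} is a candidate key.
{A, C, G}⁺ = {A, B, C, D, E, F, G} — all of the relation — so {A, C, G} is a candidate key.
These are minimal and exhaustive — every other superkey contains one of them.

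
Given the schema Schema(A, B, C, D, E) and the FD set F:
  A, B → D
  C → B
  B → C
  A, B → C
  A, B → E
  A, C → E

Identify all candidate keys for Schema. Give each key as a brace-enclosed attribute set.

{A} never appears on the right of any FD, so every key must include it.
{A, B}⁺ = {A, B, C, D, E} — all of the relation — so {A, B} is a candidate key.
{A, C}⁺ = {A, B, C, D, E} — all of the relation — so {A, C} is a candidate key.
These are minimal and exhaustive — every other superkey contains one of them.

{A, B}, {A, C}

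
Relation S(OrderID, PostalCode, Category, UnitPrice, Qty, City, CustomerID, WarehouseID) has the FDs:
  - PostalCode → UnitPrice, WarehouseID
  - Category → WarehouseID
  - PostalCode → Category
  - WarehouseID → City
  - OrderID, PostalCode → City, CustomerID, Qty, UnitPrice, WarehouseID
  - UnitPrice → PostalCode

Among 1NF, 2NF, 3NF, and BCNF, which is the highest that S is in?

Candidate keys: {OrderID, PostalCode}, {OrderID, UnitPrice}. Prime attributes: {OrderID, PostalCode, UnitPrice}.
PostalCode → UnitPrice, WarehouseID breaks BCNF: {PostalCode}⁺ = {Category, City, PostalCode, UnitPrice, WarehouseID}, so {PostalCode} is not a superkey.
PostalCode → UnitPrice, WarehouseID determines the non-prime attribute {WarehouseID} from a non-superkey — 3NF is violated.
Since {PostalCode} ⊂ {OrderID, PostalCode} and {PostalCode}⁺ ⊇ {Category, City, WarehouseID} with {Category, City, WarehouseID} non-prime, there is a partial dependency; 2NF fails.

1NF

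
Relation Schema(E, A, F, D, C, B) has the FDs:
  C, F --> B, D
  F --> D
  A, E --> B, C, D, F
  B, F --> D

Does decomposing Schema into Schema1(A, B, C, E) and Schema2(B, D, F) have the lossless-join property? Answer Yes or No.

No

The shared attributes are {B} and {B}⁺ = {B}.
The closure covers neither Schema1 nor Schema2 entirely; the join is not lossless.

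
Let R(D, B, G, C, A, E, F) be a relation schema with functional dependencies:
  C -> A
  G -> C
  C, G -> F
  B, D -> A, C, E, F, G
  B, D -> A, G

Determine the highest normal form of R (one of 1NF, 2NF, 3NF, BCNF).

2NF

Candidate key: {B, D}. Prime attributes: {B, D}.
C -> A breaks BCNF: {C}⁺ = {A, C}, so {C} is not a superkey.
Because {A} is non-prime and the left side of C -> A is not a superkey, the relation is not in 3NF.
No non-prime attribute depends on a proper subset of any candidate key, so 2NF holds.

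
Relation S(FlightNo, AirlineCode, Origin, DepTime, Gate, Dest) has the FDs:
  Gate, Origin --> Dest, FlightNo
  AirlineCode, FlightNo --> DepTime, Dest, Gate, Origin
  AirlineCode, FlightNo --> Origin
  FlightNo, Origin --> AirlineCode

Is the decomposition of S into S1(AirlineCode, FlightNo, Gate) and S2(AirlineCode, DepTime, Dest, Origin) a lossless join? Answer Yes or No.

S1 ∩ S2 = {AirlineCode}; its closure under F is {AirlineCode}.
The closure covers neither S1 nor S2 entirely; the join is not lossless.

No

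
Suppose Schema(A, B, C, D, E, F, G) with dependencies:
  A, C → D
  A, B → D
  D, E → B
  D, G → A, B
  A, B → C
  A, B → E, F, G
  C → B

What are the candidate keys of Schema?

{A, B}⁺ = {A, B, C, D, E, F, G}, which is every attribute, so {A, B} is a candidate key.
{A, C}⁺ = {A, B, C, D, E, F, G}, which is every attribute, so {A, C} is a candidate key.
{D, G}⁺ = {A, B, C, D, E, F, G}, which is every attribute, so {D, G} is a candidate key.
{A, D, E}⁺ = {A, B, C, D, E, F, G}, which is every attribute, so {A, D, E} is a candidate key.
These are minimal and exhaustive — every other superkey contains one of them.

{A, B}, {A, C}, {A, D, E}, {D, G}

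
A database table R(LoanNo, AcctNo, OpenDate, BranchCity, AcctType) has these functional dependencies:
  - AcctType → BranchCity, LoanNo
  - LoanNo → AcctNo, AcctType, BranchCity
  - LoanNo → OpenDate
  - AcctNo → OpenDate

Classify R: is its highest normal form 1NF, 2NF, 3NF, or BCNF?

2NF

Candidate keys: {AcctType}, {LoanNo}. Prime attributes: {AcctType, LoanNo}.
AcctNo → OpenDate: {AcctNo}⁺ = {AcctNo, OpenDate}, which is not all of the attributes, so the left side is not a superkey — BCNF is violated.
AcctNo → OpenDate determines the non-prime attribute {OpenDate} from a non-superkey — 3NF is violated.
Every candidate key is a single attribute, so no partial dependency is possible; 2NF holds.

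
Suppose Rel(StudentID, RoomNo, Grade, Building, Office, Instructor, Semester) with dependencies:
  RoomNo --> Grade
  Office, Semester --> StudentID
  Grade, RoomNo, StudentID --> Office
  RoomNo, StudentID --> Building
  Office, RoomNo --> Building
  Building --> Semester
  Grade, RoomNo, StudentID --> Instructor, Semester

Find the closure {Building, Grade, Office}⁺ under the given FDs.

{Building, Grade, Office, Semester, StudentID}

Start with {Building, Grade, Office}.
Building --> Semester applies; add {Semester} → now {Building, Grade, Office, Semester}.
Office, Semester --> StudentID applies; add {StudentID} → now {Building, Grade, Office, Semester, StudentID}.
No further FD applies.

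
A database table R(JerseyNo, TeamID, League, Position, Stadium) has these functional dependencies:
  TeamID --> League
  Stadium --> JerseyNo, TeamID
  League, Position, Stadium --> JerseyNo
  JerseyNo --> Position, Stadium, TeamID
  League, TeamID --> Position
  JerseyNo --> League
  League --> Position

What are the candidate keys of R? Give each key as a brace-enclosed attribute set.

{JerseyNo}⁺ = {JerseyNo, League, Position, Stadium, TeamID}, which is every attribute, so {JerseyNo} is a candidate key.
{Stadium}⁺ = {JerseyNo, League, Position, Stadium, TeamID}, which is every attribute, so {Stadium} is a candidate key.
Any other superkey properly contains one of these, so there are no further candidate keys.

{JerseyNo}, {Stadium}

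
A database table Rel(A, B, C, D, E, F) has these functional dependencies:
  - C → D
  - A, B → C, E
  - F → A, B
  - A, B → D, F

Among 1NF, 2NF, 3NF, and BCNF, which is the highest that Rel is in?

2NF

Candidate keys: {A, B}, {F}. Prime attributes: {A, B, F}.
C → D breaks BCNF: {C}⁺ = {C, D}, so {C} is not a superkey.
C → D determines the non-prime attribute {D} from a non-superkey — 3NF is violated.
No proper subset of a key has a non-prime attribute in its closure, so there is no partial dependency; 2NF holds.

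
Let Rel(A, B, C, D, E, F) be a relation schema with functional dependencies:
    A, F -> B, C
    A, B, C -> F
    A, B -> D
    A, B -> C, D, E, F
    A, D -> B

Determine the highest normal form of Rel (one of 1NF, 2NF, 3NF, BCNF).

Candidate keys: {A, B}, {A, D}, {A, F}. Prime attributes: {A, B, D, F}.
Every FD has a superkey on the left, so the relation is in BCNF.

BCNF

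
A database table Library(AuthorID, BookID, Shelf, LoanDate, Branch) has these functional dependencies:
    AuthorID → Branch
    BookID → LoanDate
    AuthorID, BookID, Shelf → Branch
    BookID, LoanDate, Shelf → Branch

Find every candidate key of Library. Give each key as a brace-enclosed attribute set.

{AuthorID, BookID, Shelf} never appear on the right of any FD, so every key must include all of them.
{AuthorID, BookID, Shelf} is a candidate key since {AuthorID, BookID, Shelf}⁺ = {AuthorID, BookID, Branch, LoanDate, Shelf} covers every attribute.
No smaller or unrelated set reaches every attribute, so there are no other keys.

{AuthorID, BookID, Shelf}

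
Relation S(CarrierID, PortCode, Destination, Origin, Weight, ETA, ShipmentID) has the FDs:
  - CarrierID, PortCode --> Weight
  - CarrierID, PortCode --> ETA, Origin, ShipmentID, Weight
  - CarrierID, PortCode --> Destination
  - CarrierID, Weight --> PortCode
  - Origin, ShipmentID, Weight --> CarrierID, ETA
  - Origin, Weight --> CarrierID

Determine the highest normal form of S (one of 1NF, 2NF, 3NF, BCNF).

Candidate keys: {CarrierID, PortCode}, {CarrierID, Weight}, {Origin, Weight}. Prime attributes: {CarrierID, Origin, PortCode, Weight}.
Each dependency's left side is a superkey — BCNF holds.

BCNF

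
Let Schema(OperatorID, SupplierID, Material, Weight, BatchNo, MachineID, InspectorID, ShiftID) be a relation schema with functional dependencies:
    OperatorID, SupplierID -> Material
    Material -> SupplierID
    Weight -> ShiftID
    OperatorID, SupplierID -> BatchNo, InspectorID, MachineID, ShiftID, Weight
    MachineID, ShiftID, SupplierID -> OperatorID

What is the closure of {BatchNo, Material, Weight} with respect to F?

{BatchNo, Material, ShiftID, SupplierID, Weight}

Start with {BatchNo, Material, Weight}.
Material -> SupplierID applies; add {SupplierID} → now {BatchNo, Material, SupplierID, Weight}.
Weight -> ShiftID applies; add {ShiftID} → now {BatchNo, Material, ShiftID, SupplierID, Weight}.
No further FD applies.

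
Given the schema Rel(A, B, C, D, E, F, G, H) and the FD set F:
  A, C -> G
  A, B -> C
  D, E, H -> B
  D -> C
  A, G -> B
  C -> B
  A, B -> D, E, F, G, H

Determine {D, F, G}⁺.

{B, C, D, F, G}

Start with {D, F, G}.
D -> C applies; add {C} → now {C, D, F, G}.
C -> B applies; add {B} → now {B, C, D, F, G}.
No further FD applies.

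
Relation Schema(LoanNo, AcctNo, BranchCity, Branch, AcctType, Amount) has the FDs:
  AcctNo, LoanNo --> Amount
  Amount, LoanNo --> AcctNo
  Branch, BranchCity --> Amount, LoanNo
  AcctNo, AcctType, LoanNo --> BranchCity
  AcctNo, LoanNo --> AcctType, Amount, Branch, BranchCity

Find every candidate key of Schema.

{AcctNo, LoanNo}, {Amount, LoanNo}, {Branch, BranchCity}

Closure of {AcctNo, LoanNo} is {AcctNo, AcctType, Amount, Branch, BranchCity, LoanNo}, the whole schema; {AcctNo, LoanNo} is a candidate key.
Closure of {Amount, LoanNo} is {AcctNo, AcctType, Amount, Branch, BranchCity, LoanNo}, the whole schema; {Amount, LoanNo} is a candidate key.
Closure of {Branch, BranchCity} is {AcctNo, AcctType, Amount, Branch, BranchCity, LoanNo}, the whole schema; {Branch, BranchCity} is a candidate key.
These are minimal and exhaustive — every other superkey contains one of them.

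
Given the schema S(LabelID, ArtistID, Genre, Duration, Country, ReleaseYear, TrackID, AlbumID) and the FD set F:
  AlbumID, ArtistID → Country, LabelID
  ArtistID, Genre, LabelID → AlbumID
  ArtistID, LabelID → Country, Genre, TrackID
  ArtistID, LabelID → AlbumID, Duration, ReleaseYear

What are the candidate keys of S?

{ArtistID} never appears on the right of any FD, so every key must include it.
{AlbumID, ArtistID}⁺ = {AlbumID, ArtistID, Country, Duration, Genre, LabelID, ReleaseYear, TrackID} — all of the relation — so {AlbumID, ArtistID} is a candidate key.
{ArtistID, LabelID}⁺ = {AlbumID, ArtistID, Country, Duration, Genre, LabelID, ReleaseYear, TrackID} — all of the relation — so {ArtistID, LabelID} is a candidate key.
These are minimal and exhaustive — every other superkey contains one of them.

{AlbumID, ArtistID}, {ArtistID, LabelID}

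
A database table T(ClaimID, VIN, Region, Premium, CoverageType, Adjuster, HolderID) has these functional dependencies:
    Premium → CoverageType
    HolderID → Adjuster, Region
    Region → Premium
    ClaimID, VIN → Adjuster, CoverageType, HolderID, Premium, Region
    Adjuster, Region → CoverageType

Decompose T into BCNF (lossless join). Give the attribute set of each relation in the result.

{Adjuster, HolderID, Region}; {ClaimID, HolderID, VIN}; {CoverageType, Premium}; {Premium, Region}

Candidate key of the original relation: {ClaimID, VIN}.
Within {Adjuster, ClaimID, CoverageType, HolderID, Premium, Region, VIN}: {Premium}⁺ ∩ {Adjuster, ClaimID, CoverageType, HolderID, Premium, Region, VIN} = {CoverageType, Premium}, not the whole set, so Premium → CoverageType violates BCNF; decompose into {CoverageType, Premium} and {Adjuster, ClaimID, HolderID, Premium, Region, VIN}.
{CoverageType, Premium} has no BCNF violation.
Within {Adjuster, ClaimID, HolderID, Premium, Region, VIN}: {HolderID}⁺ ∩ {Adjuster, ClaimID, HolderID, Premium, Region, VIN} = {Adjuster, HolderID, Premium, Region}, not the whole set, so HolderID → Adjuster, Premium, Region violates BCNF; decompose into {Adjuster, HolderID, Premium, Region} and {ClaimID, HolderID, VIN}.
Within {Adjuster, HolderID, Premium, Region}: {Region}⁺ ∩ {Adjuster, HolderID, Premium, Region} = {Premium, Region}, not the whole set, so Region → Premium violates BCNF; decompose into {Premium, Region} and {Adjuster, HolderID, Region}.
{Premium, Region} has no BCNF violation.
{Adjuster, HolderID, Region} has no BCNF violation.
{ClaimID, HolderID, VIN} has no BCNF violation.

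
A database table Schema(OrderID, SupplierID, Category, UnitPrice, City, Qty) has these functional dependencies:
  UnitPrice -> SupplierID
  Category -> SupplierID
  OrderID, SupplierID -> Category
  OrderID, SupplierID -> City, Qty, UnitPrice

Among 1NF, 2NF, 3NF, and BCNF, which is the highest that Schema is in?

Candidate keys: {Category, OrderID}, {OrderID, SupplierID}, {OrderID, UnitPrice}. Prime attributes: {Category, OrderID, SupplierID, UnitPrice}.
UnitPrice -> SupplierID: {UnitPrice}⁺ = {SupplierID, UnitPrice}, which is not all of the attributes, so the left side is not a superkey — BCNF is violated.
But every attribute on its right side ({SupplierID}) is prime, and the same holds for every other non-superkey FD, so 3NF still holds.

3NF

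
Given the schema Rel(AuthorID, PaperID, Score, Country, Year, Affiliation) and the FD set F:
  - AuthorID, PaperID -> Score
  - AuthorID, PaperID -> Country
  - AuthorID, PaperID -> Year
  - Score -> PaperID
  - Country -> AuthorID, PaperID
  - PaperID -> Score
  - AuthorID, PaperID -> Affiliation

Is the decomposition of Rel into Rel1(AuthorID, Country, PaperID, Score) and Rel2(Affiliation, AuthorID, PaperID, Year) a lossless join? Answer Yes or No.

Yes

Common attributes: {AuthorID, PaperID}; their closure is {Affiliation, AuthorID, Country, PaperID, Score, Year}.
Since Rel1 ⊆ {Affiliation, AuthorID, Country, PaperID, Score, Year}, the intersection is a superkey of Rel1; the decomposition is lossless.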